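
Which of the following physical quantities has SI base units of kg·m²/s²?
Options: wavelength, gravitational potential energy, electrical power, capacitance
Checking the SI base units of each option:
  wavelength (λ = v/f): m  ✗
  gravitational potential energy (U = -GMm/r): kg·m²/s²  ✓ matches
  electrical power (P = IV): kg·m²/s³  ✗
  capacitance (C = Q/V): s⁴·A²/(kg·m²)  ✗

Only gravitational potential energy has units kg·m²/s².

Answer: gravitational potential energy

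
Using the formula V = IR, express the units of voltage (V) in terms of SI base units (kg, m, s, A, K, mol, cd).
Units of each symbol in V = IR:
  I (current): A
  R (resistance, in ohms): kg·m²/(s³·A²)

Multiplying the contributions: [A] · [kg·m²/(s³·A²)]
Adding exponents of each base unit: kg: 1, m: 2, s: -3, A: -1
SI base units of voltage: kg·m²/(s³·A)

Answer: kg·m²/(s³·A)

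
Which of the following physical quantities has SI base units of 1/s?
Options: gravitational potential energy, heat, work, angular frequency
Checking the SI base units of each option:
  gravitational potential energy (U = -GMm/r): kg·m²/s²  ✗
  heat (Q = mcΔT): kg·m²/s²  ✗
  work (W = Fd): kg·m²/s²  ✗
  angular frequency (ω = 2πf): 1/s  ✓ matches

Only angular frequency has units 1/s.

Answer: angular frequency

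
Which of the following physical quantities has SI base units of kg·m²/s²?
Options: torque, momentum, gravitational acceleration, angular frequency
Checking the SI base units of each option:
  torque (τ = Fr): kg·m²/s²  ✓ matches
  momentum (p = mv): kg·m/s  ✗
  gravitational acceleration (g = GM/r²): m/s²  ✗
  angular frequency (ω = 2πf): 1/s  ✗

Only torque has units kg·m²/s².

Answer: torque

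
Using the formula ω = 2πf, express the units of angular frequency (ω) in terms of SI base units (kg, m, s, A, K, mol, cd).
Units of each symbol in ω = 2πf:
  f (frequency): 1/s
  The factor 2π is dimensionless.

Multiplying the contributions: [1/s]
Adding exponents of each base unit: s: -1
SI base units of angular frequency: 1/s

Answer: 1/s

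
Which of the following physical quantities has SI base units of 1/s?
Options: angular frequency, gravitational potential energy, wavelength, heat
Checking the SI base units of each option:
  angular frequency (ω = 2πf): 1/s  ✓ matches
  gravitational potential energy (U = -GMm/r): kg·m²/s²  ✗
  wavelength (λ = v/f): m  ✗
  heat (Q = mcΔT): kg·m²/s²  ✗

Only angular frequency has units 1/s.

Answer: angular frequency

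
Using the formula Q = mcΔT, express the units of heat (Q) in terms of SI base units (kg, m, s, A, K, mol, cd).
Units of each symbol in Q = mcΔT:
  m (mass): kg
  c (specific heat capacity, in J/(kg·K)): m²/(s²·K)
  ΔT (temperature change): K

Multiplying the contributions: [kg] · [m²/(s²·K)] · [K]
Adding exponents of each base unit: kg: 1, m: 2, s: -2
SI base units of heat: kg·m²/s²

Answer: kg·m²/s²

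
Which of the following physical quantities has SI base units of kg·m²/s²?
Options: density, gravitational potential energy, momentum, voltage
Checking the SI base units of each option:
  density (ρ = m/V): kg/m³  ✗
  gravitational potential energy (U = -GMm/r): kg·m²/s²  ✓ matches
  momentum (p = mv): kg·m/s  ✗
  voltage (V = IR): kg·m²/(s³·A)  ✗

Only gravitational potential energy has units kg·m²/s².

Answer: gravitational potential energy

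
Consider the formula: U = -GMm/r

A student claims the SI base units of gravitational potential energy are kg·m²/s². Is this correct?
Units of each symbol in U = -GMm/r:
  G (gravitational constant): m³/(kg·s²)
  M (mass): kg
  m (mass): kg
  r (distance): m  → in the denominator, contributes 1/m
  The minus sign does not affect the units.

Multiplying the contributions: [m³/(kg·s²)] · [kg] · [kg] · [1/m]
Adding exponents of each base unit: kg: 1, m: 2, s: -2
SI base units of gravitational potential energy: kg·m²/s²

The claimed units kg·m²/s² match the derived units, so the claim is correct.

Answer: Yes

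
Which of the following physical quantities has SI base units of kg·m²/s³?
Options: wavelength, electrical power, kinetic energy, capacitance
Checking the SI base units of each option:
  wavelength (λ = v/f): m  ✗
  electrical power (P = IV): kg·m²/s³  ✓ matches
  kinetic energy (E = ½mv²): kg·m²/s²  ✗
  capacitance (C = Q/V): s⁴·A²/(kg·m²)  ✗

Only electrical power has units kg·m²/s³.

Answer: electrical power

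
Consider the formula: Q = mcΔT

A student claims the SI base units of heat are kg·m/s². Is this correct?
Units of each symbol in Q = mcΔT:
  m (mass): kg
  c (specific heat capacity, in J/(kg·K)): m²/(s²·K)
  ΔT (temperature change): K

Multiplying the contributions: [kg] · [m²/(s²·K)] · [K]
Adding exponents of each base unit: kg: 1, m: 2, s: -2
SI base units of heat: kg·m²/s²

The claimed units kg·m/s² (exponents kg: 1, m: 1, s: -2) do not match the derived units kg·m²/s² (exponents kg: 1, m: 2, s: -2), so the claim is incorrect.

Answer: No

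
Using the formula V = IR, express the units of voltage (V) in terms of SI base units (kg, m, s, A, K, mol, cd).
Units of each symbol in V = IR:
  I (current): A
  R (resistance, in ohms): kg·m²/(s³·A²)

Multiplying the contributions: [A] · [kg·m²/(s³·A²)]
Adding exponents of each base unit: kg: 1, m: 2, s: -3, A: -1
SI base units of voltage: kg·m²/(s³·A)

Answer: kg·m²/(s³·A)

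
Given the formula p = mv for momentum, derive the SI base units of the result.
Units of each symbol in p = mv:
  m (mass): kg
  v (velocity): m/s

Multiplying the contributions: [kg] · [m/s]
Adding exponents of each base unit: kg: 1, m: 1, s: -1
SI base units of momentum: kg·m/s

Answer: kg·m/s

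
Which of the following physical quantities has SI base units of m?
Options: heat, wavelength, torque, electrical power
Checking the SI base units of each option:
  heat (Q = mcΔT): kg·m²/s²  ✗
  wavelength (λ = v/f): m  ✓ matches
  torque (τ = Fr): kg·m²/s²  ✗
  electrical power (P = IV): kg·m²/s³  ✗

Only wavelength has units m.

Answer: wavelength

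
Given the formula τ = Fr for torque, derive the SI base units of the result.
Units of each symbol in τ = Fr:
  F (force): kg·m/s²
  r (lever arm): m

Multiplying the contributions: [kg·m/s²] · [m]
Adding exponents of each base unit: kg: 1, m: 2, s: -2
SI base units of torque: kg·m²/s²

Answer: kg·m²/s²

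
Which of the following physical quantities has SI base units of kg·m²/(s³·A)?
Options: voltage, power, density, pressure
Checking the SI base units of each option:
  voltage (V = IR): kg·m²/(s³·A)  ✓ matches
  power (P = W/t): kg·m²/s³  ✗
  density (ρ = m/V): kg/m³  ✗
  pressure (P = F/A): kg/(m·s²)  ✗

Only voltage has units kg·m²/(s³·A).

Answer: voltage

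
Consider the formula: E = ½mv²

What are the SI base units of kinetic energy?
Units of each symbol in E = ½mv²:
  m (mass): kg
  v (speed): m/s  → to the power 2, contributes m²/s²
  The factor ½ is dimensionless.

Multiplying the contributions: [kg] · [m²/s²]
Adding exponents of each base unit: kg: 1, m: 2, s: -2
SI base units of kinetic energy: kg·m²/s²

Answer: kg·m²/s²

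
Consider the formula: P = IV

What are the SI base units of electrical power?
Units of each symbol in P = IV:
  I (current): A
  V (voltage, in volts): kg·m²/(s³·A)

Multiplying the contributions: [A] · [kg·m²/(s³·A)]
Adding exponents of each base unit: kg: 1, m: 2, s: -3
SI base units of electrical power: kg·m²/s³

Answer: kg·m²/s³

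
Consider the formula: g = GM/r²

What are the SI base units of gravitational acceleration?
Units of each symbol in g = GM/r²:
  G (gravitational constant): m³/(kg·s²)
  M (mass): kg
  r (distance): m  → to the power 2 in the denominator, contributes 1/m²

Multiplying the contributions: [m³/(kg·s²)] · [kg] · [1/m²]
Adding exponents of each base unit: m: 1, s: -2
SI base units of gravitational acceleration: m/s²

Answer: m/s²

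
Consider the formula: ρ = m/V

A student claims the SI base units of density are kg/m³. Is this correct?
Units of each symbol in ρ = m/V:
  m (mass): kg
  V (volume): m³  → in the denominator, contributes 1/m³

Multiplying the contributions: [kg] · [1/m³]
Adding exponents of each base unit: kg: 1, m: -3
SI base units of density: kg/m³

The claimed units kg/m³ match the derived units, so the claim is correct.

Answer: Yes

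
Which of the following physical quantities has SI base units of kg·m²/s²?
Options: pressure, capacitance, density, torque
Checking the SI base units of each option:
  pressure (P = F/A): kg/(m·s²)  ✗
  capacitance (C = Q/V): s⁴·A²/(kg·m²)  ✗
  density (ρ = m/V): kg/m³  ✗
  torque (τ = Fr): kg·m²/s²  ✓ matches

Only torque has units kg·m²/s².

Answer: torque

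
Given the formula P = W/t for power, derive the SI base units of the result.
Units of each symbol in P = W/t:
  W (work): kg·m²/s²
  t (time): s  → in the denominator, contributes 1/s

Multiplying the contributions: [kg·m²/s²] · [1/s]
Adding exponents of each base unit: kg: 1, m: 2, s: -3
SI base units of power: kg·m²/s³

Answer: kg·m²/s³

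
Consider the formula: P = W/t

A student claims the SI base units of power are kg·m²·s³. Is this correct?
Units of each symbol in P = W/t:
  W (work): kg·m²/s²
  t (time): s  → in the denominator, contributes 1/s

Multiplying the contributions: [kg·m²/s²] · [1/s]
Adding exponents of each base unit: kg: 1, m: 2, s: -3
SI base units of power: kg·m²/s³

The claimed units kg·m²·s³ (exponents kg: 1, m: 2, s: 3) do not match the derived units kg·m²/s³ (exponents kg: 1, m: 2, s: -3), so the claim is incorrect.

Answer: No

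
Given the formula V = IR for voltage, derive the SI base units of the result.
Units of each symbol in V = IR:
  I (current): A
  R (resistance, in ohms): kg·m²/(s³·A²)

Multiplying the contributions: [A] · [kg·m²/(s³·A²)]
Adding exponents of each base unit: kg: 1, m: 2, s: -3, A: -1
SI base units of voltage: kg·m²/(s³·A)

Answer: kg·m²/(s³·A)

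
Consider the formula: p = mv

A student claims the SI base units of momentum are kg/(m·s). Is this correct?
Units of each symbol in p = mv:
  m (mass): kg
  v (velocity): m/s

Multiplying the contributions: [kg] · [m/s]
Adding exponents of each base unit: kg: 1, m: 1, s: -1
SI base units of momentum: kg·m/s

The claimed units kg/(m·s) (exponents kg: 1, m: -1, s: -1) do not match the derived units kg·m/s (exponents kg: 1, m: 1, s: -1), so the claim is incorrect.

Answer: No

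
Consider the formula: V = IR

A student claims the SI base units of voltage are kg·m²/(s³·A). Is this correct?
Units of each symbol in V = IR:
  I (current): A
  R (resistance, in ohms): kg·m²/(s³·A²)

Multiplying the contributions: [A] · [kg·m²/(s³·A²)]
Adding exponents of each base unit: kg: 1, m: 2, s: -3, A: -1
SI base units of voltage: kg·m²/(s³·A)

The claimed units kg·m²/(s³·A) match the derived units, so the claim is correct.

Answer: Yes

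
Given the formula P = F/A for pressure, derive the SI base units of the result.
Units of each symbol in P = F/A:
  F (force): kg·m/s²
  A (area): m²  → in the denominator, contributes 1/m²

Multiplying the contributions: [kg·m/s²] · [1/m²]
Adding exponents of each base unit: kg: 1, m: -1, s: -2
SI base units of pressure: kg/(m·s²)

Answer: kg/(m·s²)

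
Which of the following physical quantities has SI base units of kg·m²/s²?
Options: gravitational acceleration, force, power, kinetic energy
Checking the SI base units of each option:
  gravitational acceleration (g = GM/r²): m/s²  ✗
  force (F = ma): kg·m/s²  ✗
  power (P = W/t): kg·m²/s³  ✗
  kinetic energy (E = ½mv²): kg·m²/s²  ✓ matches

Only kinetic energy has units kg·m²/s².

Answer: kinetic energy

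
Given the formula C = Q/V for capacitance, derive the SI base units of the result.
Units of each symbol in C = Q/V:
  Q (charge, in coulombs): s·A
  V (voltage, in volts): kg·m²/(s³·A)  → in the denominator, contributes s³·A/(kg·m²)

Multiplying the contributions: [s·A] · [s³·A/(kg·m²)]
Adding exponents of each base unit: kg: -1, m: -2, s: 4, A: 2
SI base units of capacitance: s⁴·A²/(kg·m²)

Answer: s⁴·A²/(kg·m²)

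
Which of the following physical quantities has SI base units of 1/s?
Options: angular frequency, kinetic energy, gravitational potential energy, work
Checking the SI base units of each option:
  angular frequency (ω = 2πf): 1/s  ✓ matches
  kinetic energy (E = ½mv²): kg·m²/s²  ✗
  gravitational potential energy (U = -GMm/r): kg·m²/s²  ✗
  work (W = Fd): kg·m²/s²  ✗

Only angular frequency has units 1/s.

Answer: angular frequency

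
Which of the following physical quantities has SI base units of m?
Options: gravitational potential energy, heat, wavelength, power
Checking the SI base units of each option:
  gravitational potential energy (U = -GMm/r): kg·m²/s²  ✗
  heat (Q = mcΔT): kg·m²/s²  ✗
  wavelength (λ = v/f): m  ✓ matches
  power (P = W/t): kg·m²/s³  ✗

Only wavelength has units m.

Answer: wavelength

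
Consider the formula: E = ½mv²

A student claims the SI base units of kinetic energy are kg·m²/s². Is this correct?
Units of each symbol in E = ½mv²:
  m (mass): kg
  v (speed): m/s  → to the power 2, contributes m²/s²
  The factor ½ is dimensionless.

Multiplying the contributions: [kg] · [m²/s²]
Adding exponents of each base unit: kg: 1, m: 2, s: -2
SI base units of kinetic energy: kg·m²/s²

The claimed units kg·m²/s² match the derived units, so the claim is correct.

Answer: Yes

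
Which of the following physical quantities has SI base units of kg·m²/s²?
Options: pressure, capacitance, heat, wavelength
Checking the SI base units of each option:
  pressure (P = F/A): kg/(m·s²)  ✗
  capacitance (C = Q/V): s⁴·A²/(kg·m²)  ✗
  heat (Q = mcΔT): kg·m²/s²  ✓ matches
  wavelength (λ = v/f): m  ✗

Only heat has units kg·m²/s².

Answer: heat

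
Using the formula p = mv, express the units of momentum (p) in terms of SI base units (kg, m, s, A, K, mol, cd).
Units of each symbol in p = mv:
  m (mass): kg
  v (velocity): m/s

Multiplying the contributions: [kg] · [m/s]
Adding exponents of each base unit: kg: 1, m: 1, s: -1
SI base units of momentum: kg·m/s

Answer: kg·m/s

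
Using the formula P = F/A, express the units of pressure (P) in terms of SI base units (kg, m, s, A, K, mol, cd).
Units of each symbol in P = F/A:
  F (force): kg·m/s²
  A (area): m²  → in the denominator, contributes 1/m²

Multiplying the contributions: [kg·m/s²] · [1/m²]
Adding exponents of each base unit: kg: 1, m: -1, s: -2
SI base units of pressure: kg/(m·s²)

Answer: kg/(m·s²)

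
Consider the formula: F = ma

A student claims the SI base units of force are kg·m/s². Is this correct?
Units of each symbol in F = ma:
  m (mass): kg
  a (acceleration): m/s²

Multiplying the contributions: [kg] · [m/s²]
Adding exponents of each base unit: kg: 1, m: 1, s: -2
SI base units of force: kg·m/s²

The claimed units kg·m/s² match the derived units, so the claim is correct.

Answer: Yes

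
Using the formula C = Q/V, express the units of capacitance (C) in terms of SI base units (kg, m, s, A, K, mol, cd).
Units of each symbol in C = Q/V:
  Q (charge, in coulombs): s·A
  V (voltage, in volts): kg·m²/(s³·A)  → in the denominator, contributes s³·A/(kg·m²)

Multiplying the contributions: [s·A] · [s³·A/(kg·m²)]
Adding exponents of each base unit: kg: -1, m: -2, s: 4, A: 2
SI base units of capacitance: s⁴·A²/(kg·m²)

Answer: s⁴·A²/(kg·m²)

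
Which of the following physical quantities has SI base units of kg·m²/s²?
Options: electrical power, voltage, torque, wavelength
Checking the SI base units of each option:
  electrical power (P = IV): kg·m²/s³  ✗
  voltage (V = IR): kg·m²/(s³·A)  ✗
  torque (τ = Fr): kg·m²/s²  ✓ matches
  wavelength (λ = v/f): m  ✗

Only torque has units kg·m²/s².

Answer: torque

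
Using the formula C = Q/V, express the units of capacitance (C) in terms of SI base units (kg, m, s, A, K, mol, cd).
Units of each symbol in C = Q/V:
  Q (charge, in coulombs): s·A
  V (voltage, in volts): kg·m²/(s³·A)  → in the denominator, contributes s³·A/(kg·m²)

Multiplying the contributions: [s·A] · [s³·A/(kg·m²)]
Adding exponents of each base unit: kg: -1, m: -2, s: 4, A: 2
SI base units of capacitance: s⁴·A²/(kg·m²)

Answer: s⁴·A²/(kg·m²)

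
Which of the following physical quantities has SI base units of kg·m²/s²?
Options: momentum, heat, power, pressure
Checking the SI base units of each option:
  momentum (p = mv): kg·m/s  ✗
  heat (Q = mcΔT): kg·m²/s²  ✓ matches
  power (P = W/t): kg·m²/s³  ✗
  pressure (P = F/A): kg/(m·s²)  ✗

Only heat has units kg·m²/s².

Answer: heat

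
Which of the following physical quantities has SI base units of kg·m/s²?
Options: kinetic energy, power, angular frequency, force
Checking the SI base units of each option:
  kinetic energy (E = ½mv²): kg·m²/s²  ✗
  power (P = W/t): kg·m²/s³  ✗
  angular frequency (ω = 2πf): 1/s  ✗
  force (F = ma): kg·m/s²  ✓ matches

Only force has units kg·m/s².

Answer: force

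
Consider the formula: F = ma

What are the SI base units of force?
Units of each symbol in F = ma:
  m (mass): kg
  a (acceleration): m/s²

Multiplying the contributions: [kg] · [m/s²]
Adding exponents of each base unit: kg: 1, m: 1, s: -2
SI base units of force: kg·m/s²

Answer: kg·m/s²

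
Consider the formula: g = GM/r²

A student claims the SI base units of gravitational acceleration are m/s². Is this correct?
Units of each symbol in g = GM/r²:
  G (gravitational constant): m³/(kg·s²)
  M (mass): kg
  r (distance): m  → to the power 2 in the denominator, contributes 1/m²

Multiplying the contributions: [m³/(kg·s²)] · [kg] · [1/m²]
Adding exponents of each base unit: m: 1, s: -2
SI base units of gravitational acceleration: m/s²

The claimed units m/s² match the derived units, so the claim is correct.

Answer: Yes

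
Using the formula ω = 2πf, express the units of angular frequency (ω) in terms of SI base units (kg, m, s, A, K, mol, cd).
Units of each symbol in ω = 2πf:
  f (frequency): 1/s
  The factor 2π is dimensionless.

Multiplying the contributions: [1/s]
Adding exponents of each base unit: s: -1
SI base units of angular frequency: 1/s

Answer: 1/s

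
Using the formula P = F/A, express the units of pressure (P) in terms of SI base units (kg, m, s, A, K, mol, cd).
Units of each symbol in P = F/A:
  F (force): kg·m/s²
  A (area): m²  → in the denominator, contributes 1/m²

Multiplying the contributions: [kg·m/s²] · [1/m²]
Adding exponents of each base unit: kg: 1, m: -1, s: -2
SI base units of pressure: kg/(m·s²)

Answer: kg/(m·s²)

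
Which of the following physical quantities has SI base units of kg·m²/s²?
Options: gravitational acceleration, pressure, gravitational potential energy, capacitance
Checking the SI base units of each option:
  gravitational acceleration (g = GM/r²): m/s²  ✗
  pressure (P = F/A): kg/(m·s²)  ✗
  gravitational potential energy (U = -GMm/r): kg·m²/s²  ✓ matches
  capacitance (C = Q/V): s⁴·A²/(kg·m²)  ✗

Only gravitational potential energy has units kg·m²/s².

Answer: gravitational potential energy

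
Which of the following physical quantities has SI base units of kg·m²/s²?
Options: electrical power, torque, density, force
Checking the SI base units of each option:
  electrical power (P = IV): kg·m²/s³  ✗
  torque (τ = Fr): kg·m²/s²  ✓ matches
  density (ρ = m/V): kg/m³  ✗
  force (F = ma): kg·m/s²  ✗

Only torque has units kg·m²/s².

Answer: torque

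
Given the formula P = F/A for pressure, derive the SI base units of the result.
Units of each symbol in P = F/A:
  F (force): kg·m/s²
  A (area): m²  → in the denominator, contributes 1/m²

Multiplying the contributions: [kg·m/s²] · [1/m²]
Adding exponents of each base unit: kg: 1, m: -1, s: -2
SI base units of pressure: kg/(m·s²)

Answer: kg/(m·s²)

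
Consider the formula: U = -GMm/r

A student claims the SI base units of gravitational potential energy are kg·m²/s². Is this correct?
Units of each symbol in U = -GMm/r:
  G (gravitational constant): m³/(kg·s²)
  M (mass): kg
  m (mass): kg
  r (distance): m  → in the denominator, contributes 1/m
  The minus sign does not affect the units.

Multiplying the contributions: [m³/(kg·s²)] · [kg] · [kg] · [1/m]
Adding exponents of each base unit: kg: 1, m: 2, s: -2
SI base units of gravitational potential energy: kg·m²/s²

The claimed units kg·m²/s² match the derived units, so the claim is correct.

Answer: Yes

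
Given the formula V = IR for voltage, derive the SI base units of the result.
Units of each symbol in V = IR:
  I (current): A
  R (resistance, in ohms): kg·m²/(s³·A²)

Multiplying the contributions: [A] · [kg·m²/(s³·A²)]
Adding exponents of each base unit: kg: 1, m: 2, s: -3, A: -1
SI base units of voltage: kg·m²/(s³·A)

Answer: kg·m²/(s³·A)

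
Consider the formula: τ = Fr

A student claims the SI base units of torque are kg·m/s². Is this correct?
Units of each symbol in τ = Fr:
  F (force): kg·m/s²
  r (lever arm): m

Multiplying the contributions: [kg·m/s²] · [m]
Adding exponents of each base unit: kg: 1, m: 2, s: -2
SI base units of torque: kg·m²/s²

The claimed units kg·m/s² (exponents kg: 1, m: 1, s: -2) do not match the derived units kg·m²/s² (exponents kg: 1, m: 2, s: -2), so the claim is incorrect.

Answer: No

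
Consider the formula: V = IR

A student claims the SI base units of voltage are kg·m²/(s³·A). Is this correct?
Units of each symbol in V = IR:
  I (current): A
  R (resistance, in ohms): kg·m²/(s³·A²)

Multiplying the contributions: [A] · [kg·m²/(s³·A²)]
Adding exponents of each base unit: kg: 1, m: 2, s: -3, A: -1
SI base units of voltage: kg·m²/(s³·A)

The claimed units kg·m²/(s³·A) match the derived units, so the claim is correct.

Answer: Yes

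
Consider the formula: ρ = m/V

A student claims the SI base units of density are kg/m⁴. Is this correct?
Units of each symbol in ρ = m/V:
  m (mass): kg
  V (volume): m³  → in the denominator, contributes 1/m³

Multiplying the contributions: [kg] · [1/m³]
Adding exponents of each base unit: kg: 1, m: -3
SI base units of density: kg/m³

The claimed units kg/m⁴ (exponents kg: 1, m: -4) do not match the derived units kg/m³ (exponents kg: 1, m: -3), so the claim is incorrect.

Answer: No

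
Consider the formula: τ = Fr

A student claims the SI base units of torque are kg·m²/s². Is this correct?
Units of each symbol in τ = Fr:
  F (force): kg·m/s²
  r (lever arm): m

Multiplying the contributions: [kg·m/s²] · [m]
Adding exponents of each base unit: kg: 1, m: 2, s: -2
SI base units of torque: kg·m²/s²

The claimed units kg·m²/s² match the derived units, so the claim is correct.

Answer: Yes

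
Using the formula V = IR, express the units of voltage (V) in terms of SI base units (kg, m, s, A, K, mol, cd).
Units of each symbol in V = IR:
  I (current): A
  R (resistance, in ohms): kg·m²/(s³·A²)

Multiplying the contributions: [A] · [kg·m²/(s³·A²)]
Adding exponents of each base unit: kg: 1, m: 2, s: -3, A: -1
SI base units of voltage: kg·m²/(s³·A)

Answer: kg·m²/(s³·A)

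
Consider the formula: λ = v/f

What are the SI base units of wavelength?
Units of each symbol in λ = v/f:
  v (wave speed): m/s
  f (frequency): 1/s  → in the denominator, contributes s

Multiplying the contributions: [m/s] · [s]
Adding exponents of each base unit: m: 1
SI base units of wavelength: m

Answer: m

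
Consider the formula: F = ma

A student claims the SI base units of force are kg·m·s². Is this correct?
Units of each symbol in F = ma:
  m (mass): kg
  a (acceleration): m/s²

Multiplying the contributions: [kg] · [m/s²]
Adding exponents of each base unit: kg: 1, m: 1, s: -2
SI base units of force: kg·m/s²

The claimed units kg·m·s² (exponents kg: 1, m: 1, s: 2) do not match the derived units kg·m/s² (exponents kg: 1, m: 1, s: -2), so the claim is incorrect.

Answer: No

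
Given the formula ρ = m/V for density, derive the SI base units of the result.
Units of each symbol in ρ = m/V:
  m (mass): kg
  V (volume): m³  → in the denominator, contributes 1/m³

Multiplying the contributions: [kg] · [1/m³]
Adding exponents of each base unit: kg: 1, m: -3
SI base units of density: kg/m³

Answer: kg/m³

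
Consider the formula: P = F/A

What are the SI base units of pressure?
Units of each symbol in P = F/A:
  F (force): kg·m/s²
  A (area): m²  → in the denominator, contributes 1/m²

Multiplying the contributions: [kg·m/s²] · [1/m²]
Adding exponents of each base unit: kg: 1, m: -1, s: -2
SI base units of pressure: kg/(m·s²)

Answer: kg/(m·s²)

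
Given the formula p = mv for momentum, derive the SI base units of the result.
Units of each symbol in p = mv:
  m (mass): kg
  v (velocity): m/s

Multiplying the contributions: [kg] · [m/s]
Adding exponents of each base unit: kg: 1, m: 1, s: -1
SI base units of momentum: kg·m/s

Answer: kg·m/s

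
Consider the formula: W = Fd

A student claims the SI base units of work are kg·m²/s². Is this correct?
Units of each symbol in W = Fd:
  F (force): kg·m/s²
  d (displacement): m

Multiplying the contributions: [kg·m/s²] · [m]
Adding exponents of each base unit: kg: 1, m: 2, s: -2
SI base units of work: kg·m²/s²

The claimed units kg·m²/s² match the derived units, so the claim is correct.

Answer: Yes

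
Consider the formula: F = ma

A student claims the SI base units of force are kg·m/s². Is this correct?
Units of each symbol in F = ma:
  m (mass): kg
  a (acceleration): m/s²

Multiplying the contributions: [kg] · [m/s²]
Adding exponents of each base unit: kg: 1, m: 1, s: -2
SI base units of force: kg·m/s²

The claimed units kg·m/s² match the derived units, so the claim is correct.

Answer: Yes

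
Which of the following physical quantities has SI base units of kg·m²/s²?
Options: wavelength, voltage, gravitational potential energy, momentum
Checking the SI base units of each option:
  wavelength (λ = v/f): m  ✗
  voltage (V = IR): kg·m²/(s³·A)  ✗
  gravitational potential energy (U = -GMm/r): kg·m²/s²  ✓ matches
  momentum (p = mv): kg·m/s  ✗

Only gravitational potential energy has units kg·m²/s².

Answer: gravitational potential energy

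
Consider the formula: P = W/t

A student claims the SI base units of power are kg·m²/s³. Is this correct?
Units of each symbol in P = W/t:
  W (work): kg·m²/s²
  t (time): s  → in the denominator, contributes 1/s

Multiplying the contributions: [kg·m²/s²] · [1/s]
Adding exponents of each base unit: kg: 1, m: 2, s: -3
SI base units of power: kg·m²/s³

The claimed units kg·m²/s³ match the derived units, so the claim is correct.

Answer: Yes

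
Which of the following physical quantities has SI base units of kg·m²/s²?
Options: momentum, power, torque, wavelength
Checking the SI base units of each option:
  momentum (p = mv): kg·m/s  ✗
  power (P = W/t): kg·m²/s³  ✗
  torque (τ = Fr): kg·m²/s²  ✓ matches
  wavelength (λ = v/f): m  ✗

Only torque has units kg·m²/s².

Answer: torque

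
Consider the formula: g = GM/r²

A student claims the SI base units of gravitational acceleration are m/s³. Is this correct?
Units of each symbol in g = GM/r²:
  G (gravitational constant): m³/(kg·s²)
  M (mass): kg
  r (distance): m  → to the power 2 in the denominator, contributes 1/m²

Multiplying the contributions: [m³/(kg·s²)] · [kg] · [1/m²]
Adding exponents of each base unit: m: 1, s: -2
SI base units of gravitational acceleration: m/s²

The claimed units m/s³ (exponents m: 1, s: -3) do not match the derived units m/s² (exponents m: 1, s: -2), so the claim is incorrect.

Answer: No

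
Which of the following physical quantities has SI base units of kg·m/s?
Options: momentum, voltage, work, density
Checking the SI base units of each option:
  momentum (p = mv): kg·m/s  ✓ matches
  voltage (V = IR): kg·m²/(s³·A)  ✗
  work (W = Fd): kg·m²/s²  ✗
  density (ρ = m/V): kg/m³  ✗

Only momentum has units kg·m/s.

Answer: momentum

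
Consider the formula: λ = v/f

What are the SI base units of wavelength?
Units of each symbol in λ = v/f:
  v (wave speed): m/s
  f (frequency): 1/s  → in the denominator, contributes s

Multiplying the contributions: [m/s] · [s]
Adding exponents of each base unit: m: 1
SI base units of wavelength: m

Answer: m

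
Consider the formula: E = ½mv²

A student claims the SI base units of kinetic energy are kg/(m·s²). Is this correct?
Units of each symbol in E = ½mv²:
  m (mass): kg
  v (speed): m/s  → to the power 2, contributes m²/s²
  The factor ½ is dimensionless.

Multiplying the contributions: [kg] · [m²/s²]
Adding exponents of each base unit: kg: 1, m: 2, s: -2
SI base units of kinetic energy: kg·m²/s²

The claimed units kg/(m·s²) (exponents kg: 1, m: -1, s: -2) do not match the derived units kg·m²/s² (exponents kg: 1, m: 2, s: -2), so the claim is incorrect.

Answer: No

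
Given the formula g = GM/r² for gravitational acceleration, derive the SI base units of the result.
Units of each symbol in g = GM/r²:
  G (gravitational constant): m³/(kg·s²)
  M (mass): kg
  r (distance): m  → to the power 2 in the denominator, contributes 1/m²

Multiplying the contributions: [m³/(kg·s²)] · [kg] · [1/m²]
Adding exponents of each base unit: m: 1, s: -2
SI base units of gravitational acceleration: m/s²

Answer: m/s²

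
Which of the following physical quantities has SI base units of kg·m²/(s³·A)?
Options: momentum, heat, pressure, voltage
Checking the SI base units of each option:
  momentum (p = mv): kg·m/s  ✗
  heat (Q = mcΔT): kg·m²/s²  ✗
  pressure (P = F/A): kg/(m·s²)  ✗
  voltage (V = IR): kg·m²/(s³·A)  ✓ matches

Only voltage has units kg·m²/(s³·A).

Answer: voltage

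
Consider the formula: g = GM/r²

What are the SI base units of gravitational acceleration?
Units of each symbol in g = GM/r²:
  G (gravitational constant): m³/(kg·s²)
  M (mass): kg
  r (distance): m  → to the power 2 in the denominator, contributes 1/m²

Multiplying the contributions: [m³/(kg·s²)] · [kg] · [1/m²]
Adding exponents of each base unit: m: 1, s: -2
SI base units of gravitational acceleration: m/s²

Answer: m/s²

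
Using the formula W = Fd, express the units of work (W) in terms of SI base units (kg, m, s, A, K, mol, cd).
Units of each symbol in W = Fd:
  F (force): kg·m/s²
  d (displacement): m

Multiplying the contributions: [kg·m/s²] · [m]
Adding exponents of each base unit: kg: 1, m: 2, s: -2
SI base units of work: kg·m²/s²

Answer: kg·m²/s²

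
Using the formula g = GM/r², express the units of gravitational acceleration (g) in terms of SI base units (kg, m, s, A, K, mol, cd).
Units of each symbol in g = GM/r²:
  G (gravitational constant): m³/(kg·s²)
  M (mass): kg
  r (distance): m  → to the power 2 in the denominator, contributes 1/m²

Multiplying the contributions: [m³/(kg·s²)] · [kg] · [1/m²]
Adding exponents of each base unit: m: 1, s: -2
SI base units of gravitational acceleration: m/s²

Answer: m/s²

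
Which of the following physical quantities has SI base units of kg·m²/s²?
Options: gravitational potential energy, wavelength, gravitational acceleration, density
Checking the SI base units of each option:
  gravitational potential energy (U = -GMm/r): kg·m²/s²  ✓ matches
  wavelength (λ = v/f): m  ✗
  gravitational acceleration (g = GM/r²): m/s²  ✗
  density (ρ = m/V): kg/m³  ✗

Only gravitational potential energy has units kg·m²/s².

Answer: gravitational potential energy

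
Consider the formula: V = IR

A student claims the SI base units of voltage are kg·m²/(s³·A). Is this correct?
Units of each symbol in V = IR:
  I (current): A
  R (resistance, in ohms): kg·m²/(s³·A²)

Multiplying the contributions: [A] · [kg·m²/(s³·A²)]
Adding exponents of each base unit: kg: 1, m: 2, s: -3, A: -1
SI base units of voltage: kg·m²/(s³·A)

The claimed units kg·m²/(s³·A) match the derived units, so the claim is correct.

Answer: Yes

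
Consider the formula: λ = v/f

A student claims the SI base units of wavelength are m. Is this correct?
Units of each symbol in λ = v/f:
  v (wave speed): m/s
  f (frequency): 1/s  → in the denominator, contributes s

Multiplying the contributions: [m/s] · [s]
Adding exponents of each base unit: m: 1
SI base units of wavelength: m

The claimed units m match the derived units, so the claim is correct.

Answer: Yes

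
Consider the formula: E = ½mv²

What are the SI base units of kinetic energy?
Units of each symbol in E = ½mv²:
  m (mass): kg
  v (speed): m/s  → to the power 2, contributes m²/s²
  The factor ½ is dimensionless.

Multiplying the contributions: [kg] · [m²/s²]
Adding exponents of each base unit: kg: 1, m: 2, s: -2
SI base units of kinetic energy: kg·m²/s²

Answer: kg·m²/s²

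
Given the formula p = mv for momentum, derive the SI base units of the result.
Units of each symbol in p = mv:
  m (mass): kg
  v (velocity): m/s

Multiplying the contributions: [kg] · [m/s]
Adding exponents of each base unit: kg: 1, m: 1, s: -1
SI base units of momentum: kg·m/s

Answer: kg·m/s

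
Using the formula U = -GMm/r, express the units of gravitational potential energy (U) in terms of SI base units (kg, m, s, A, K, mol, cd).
Units of each symbol in U = -GMm/r:
  G (gravitational constant): m³/(kg·s²)
  M (mass): kg
  m (mass): kg
  r (distance): m  → in the denominator, contributes 1/m
  The minus sign does not affect the units.

Multiplying the contributions: [m³/(kg·s²)] · [kg] · [kg] · [1/m]
Adding exponents of each base unit: kg: 1, m: 2, s: -2
SI base units of gravitational potential energy: kg·m²/s²

Answer: kg·m²/s²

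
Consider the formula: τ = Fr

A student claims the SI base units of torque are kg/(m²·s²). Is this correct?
Units of each symbol in τ = Fr:
  F (force): kg·m/s²
  r (lever arm): m

Multiplying the contributions: [kg·m/s²] · [m]
Adding exponents of each base unit: kg: 1, m: 2, s: -2
SI base units of torque: kg·m²/s²

The claimed units kg/(m²·s²) (exponents kg: 1, m: -2, s: -2) do not match the derived units kg·m²/s² (exponents kg: 1, m: 2, s: -2), so the claim is incorrect.

Answer: No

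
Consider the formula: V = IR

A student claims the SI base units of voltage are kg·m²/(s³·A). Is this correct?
Units of each symbol in V = IR:
  I (current): A
  R (resistance, in ohms): kg·m²/(s³·A²)

Multiplying the contributions: [A] · [kg·m²/(s³·A²)]
Adding exponents of each base unit: kg: 1, m: 2, s: -3, A: -1
SI base units of voltage: kg·m²/(s³·A)

The claimed units kg·m²/(s³·A) match the derived units, so the claim is correct.

Answer: Yes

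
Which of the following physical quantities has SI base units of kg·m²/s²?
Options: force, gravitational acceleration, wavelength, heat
Checking the SI base units of each option:
  force (F = ma): kg·m/s²  ✗
  gravitational acceleration (g = GM/r²): m/s²  ✗
  wavelength (λ = v/f): m  ✗
  heat (Q = mcΔT): kg·m²/s²  ✓ matches

Only heat has units kg·m²/s².

Answer: heat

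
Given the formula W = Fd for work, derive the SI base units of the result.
Units of each symbol in W = Fd:
  F (force): kg·m/s²
  d (displacement): m

Multiplying the contributions: [kg·m/s²] · [m]
Adding exponents of each base unit: kg: 1, m: 2, s: -2
SI base units of work: kg·m²/s²

Answer: kg·m²/s²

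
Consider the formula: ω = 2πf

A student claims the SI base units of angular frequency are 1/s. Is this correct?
Units of each symbol in ω = 2πf:
  f (frequency): 1/s
  The factor 2π is dimensionless.

Multiplying the contributions: [1/s]
Adding exponents of each base unit: s: -1
SI base units of angular frequency: 1/s

The claimed units 1/s match the derived units, so the claim is correct.

Answer: Yes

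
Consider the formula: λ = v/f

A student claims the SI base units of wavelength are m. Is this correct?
Units of each symbol in λ = v/f:
  v (wave speed): m/s
  f (frequency): 1/s  → in the denominator, contributes s

Multiplying the contributions: [m/s] · [s]
Adding exponents of each base unit: m: 1
SI base units of wavelength: m

The claimed units m match the derived units, so the claim is correct.

Answer: Yes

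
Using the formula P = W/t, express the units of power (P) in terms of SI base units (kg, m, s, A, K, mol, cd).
Units of each symbol in P = W/t:
  W (work): kg·m²/s²
  t (time): s  → in the denominator, contributes 1/s

Multiplying the contributions: [kg·m²/s²] · [1/s]
Adding exponents of each base unit: kg: 1, m: 2, s: -3
SI base units of power: kg·m²/s³

Answer: kg·m²/s³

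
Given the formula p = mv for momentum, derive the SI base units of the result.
Units of each symbol in p = mv:
  m (mass): kg
  v (velocity): m/s

Multiplying the contributions: [kg] · [m/s]
Adding exponents of each base unit: kg: 1, m: 1, s: -1
SI base units of momentum: kg·m/s

Answer: kg·m/s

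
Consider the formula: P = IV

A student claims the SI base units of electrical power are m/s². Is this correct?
Units of each symbol in P = IV:
  I (current): A
  V (voltage, in volts): kg·m²/(s³·A)

Multiplying the contributions: [A] · [kg·m²/(s³·A)]
Adding exponents of each base unit: kg: 1, m: 2, s: -3
SI base units of electrical power: kg·m²/s³

The claimed units m/s² (exponents m: 1, s: -2) do not match the derived units kg·m²/s³ (exponents kg: 1, m: 2, s: -3), so the claim is incorrect.

Answer: No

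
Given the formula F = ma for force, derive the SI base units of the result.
Units of each symbol in F = ma:
  m (mass): kg
  a (acceleration): m/s²

Multiplying the contributions: [kg] · [m/s²]
Adding exponents of each base unit: kg: 1, m: 1, s: -2
SI base units of force: kg·m/s²

Answer: kg·m/s²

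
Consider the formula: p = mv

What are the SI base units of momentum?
Units of each symbol in p = mv:
  m (mass): kg
  v (velocity): m/s

Multiplying the contributions: [kg] · [m/s]
Adding exponents of each base unit: kg: 1, m: 1, s: -1
SI base units of momentum: kg·m/s

Answer: kg·m/s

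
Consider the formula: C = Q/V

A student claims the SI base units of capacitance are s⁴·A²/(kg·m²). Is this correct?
Units of each symbol in C = Q/V:
  Q (charge, in coulombs): s·A
  V (voltage, in volts): kg·m²/(s³·A)  → in the denominator, contributes s³·A/(kg·m²)

Multiplying the contributions: [s·A] · [s³·A/(kg·m²)]
Adding exponents of each base unit: kg: -1, m: -2, s: 4, A: 2
SI base units of capacitance: s⁴·A²/(kg·m²)

The claimed units s⁴·A²/(kg·m²) match the derived units, so the claim is correct.

Answer: Yes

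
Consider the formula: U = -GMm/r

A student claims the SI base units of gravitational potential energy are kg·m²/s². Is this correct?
Units of each symbol in U = -GMm/r:
  G (gravitational constant): m³/(kg·s²)
  M (mass): kg
  m (mass): kg
  r (distance): m  → in the denominator, contributes 1/m
  The minus sign does not affect the units.

Multiplying the contributions: [m³/(kg·s²)] · [kg] · [kg] · [1/m]
Adding exponents of each base unit: kg: 1, m: 2, s: -2
SI base units of gravitational potential energy: kg·m²/s²

The claimed units kg·m²/s² match the derived units, so the claim is correct.

Answer: Yes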